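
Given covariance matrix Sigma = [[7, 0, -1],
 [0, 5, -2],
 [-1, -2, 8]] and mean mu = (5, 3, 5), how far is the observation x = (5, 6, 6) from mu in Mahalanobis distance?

Step 1 — centre the observation: (x - mu) = (0, 3, 1).

Step 2 — invert Sigma (cofactor / det for 3×3, or solve directly):
  Sigma^{-1} = [[0.1457, 0.0081, 0.0202],
 [0.0081, 0.2227, 0.0567],
 [0.0202, 0.0567, 0.1417]].

Step 3 — form the quadratic (x - mu)^T · Sigma^{-1} · (x - mu):
  Sigma^{-1} · (x - mu) = (0.0445, 0.7247, 0.3117).
  (x - mu)^T · [Sigma^{-1} · (x - mu)] = (0)·(0.0445) + (3)·(0.7247) + (1)·(0.3117) = 2.4858.

Step 4 — take square root: d = √(2.4858) ≈ 1.5767.

d(x, mu) = √(2.4858) ≈ 1.5767


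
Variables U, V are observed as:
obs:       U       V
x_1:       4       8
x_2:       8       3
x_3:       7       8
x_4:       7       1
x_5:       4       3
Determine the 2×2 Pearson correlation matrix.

Step 1 — column means:
  mean(U) = (4 + 8 + 7 + 7 + 4) / 5 = 30/5 = 6
  mean(V) = (8 + 3 + 8 + 1 + 3) / 5 = 23/5 = 4.6

Step 2 — sample variances and covariances s[i,j] = (1/(n-1)) · Σ_k (x_{k,i} - mean_i) · (x_{k,j} - mean_j), with n-1 = 4:
  s[U,U] = ((-2)·(-2) + (2)·(2) + (1)·(1) + (1)·(1) + (-2)·(-2)) / 4 = 14/4 = 3.5
  s[U,V] = ((-2)·(3.4) + (2)·(-1.6) + (1)·(3.4) + (1)·(-3.6) + (-2)·(-1.6)) / 4 = -7/4 = -1.75
  s[V,V] = ((3.4)·(3.4) + (-1.6)·(-1.6) + (3.4)·(3.4) + (-3.6)·(-3.6) + (-1.6)·(-1.6)) / 4 = 41.2/4 = 10.3
  Sample standard deviations s_i = √(s[i,i]):
  s(U) = √(3.5) = 1.8708
  s(V) = √(10.3) = 3.2094

Step 3 — r_{ij} = s_{ij} / (s_i · s_j):
  r[U,U] = 1 (diagonal).
  r[U,V] = -1.75 / (1.8708 · 3.2094) = -1.75 / 6.0042 = -0.2915
  r[V,V] = 1 (diagonal).

R is symmetric with unit diagonal. Assembling:

R = [[1, -0.2915],
 [-0.2915, 1]]


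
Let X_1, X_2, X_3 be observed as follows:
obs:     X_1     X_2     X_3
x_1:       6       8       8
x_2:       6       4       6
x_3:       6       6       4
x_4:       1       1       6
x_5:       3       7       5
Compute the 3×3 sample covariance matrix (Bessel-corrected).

Step 1 — column means:
  mean(X_1) = (6 + 6 + 6 + 1 + 3) / 5 = 22/5 = 4.4
  mean(X_2) = (8 + 4 + 6 + 1 + 7) / 5 = 26/5 = 5.2
  mean(X_3) = (8 + 6 + 4 + 6 + 5) / 5 = 29/5 = 5.8

Step 2 — sample covariance S[i,j] = (1/(n-1)) · Σ_k (x_{k,i} - mean_i) · (x_{k,j} - mean_j), with n-1 = 4.
  S[X_1,X_1] = ((1.6)·(1.6) + (1.6)·(1.6) + (1.6)·(1.6) + (-3.4)·(-3.4) + (-1.4)·(-1.4)) / 4 = 21.2/4 = 5.3
  S[X_1,X_2] = ((1.6)·(2.8) + (1.6)·(-1.2) + (1.6)·(0.8) + (-3.4)·(-4.2) + (-1.4)·(1.8)) / 4 = 15.6/4 = 3.9
  S[X_1,X_3] = ((1.6)·(2.2) + (1.6)·(0.2) + (1.6)·(-1.8) + (-3.4)·(0.2) + (-1.4)·(-0.8)) / 4 = 1.4/4 = 0.35
  S[X_2,X_2] = ((2.8)·(2.8) + (-1.2)·(-1.2) + (0.8)·(0.8) + (-4.2)·(-4.2) + (1.8)·(1.8)) / 4 = 30.8/4 = 7.7
  S[X_2,X_3] = ((2.8)·(2.2) + (-1.2)·(0.2) + (0.8)·(-1.8) + (-4.2)·(0.2) + (1.8)·(-0.8)) / 4 = 2.2/4 = 0.55
  S[X_3,X_3] = ((2.2)·(2.2) + (0.2)·(0.2) + (-1.8)·(-1.8) + (0.2)·(0.2) + (-0.8)·(-0.8)) / 4 = 8.8/4 = 2.2

S is symmetric (S[j,i] = S[i,j]). Assembling:

S = [[5.3, 3.9, 0.35],
 [3.9, 7.7, 0.55],
 [0.35, 0.55, 2.2]]


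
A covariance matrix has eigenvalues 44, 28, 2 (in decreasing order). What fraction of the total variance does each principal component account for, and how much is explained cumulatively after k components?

Step 1 — total variance = trace(Sigma) = Σ λ_i = 44 + 28 + 2 = 74.

Step 2 — fraction explained by component i = λ_i / Σ λ:
  PC1: 44/74 = 0.5946
  PC2: 28/74 = 0.3784
  PC3: 2/74 = 0.027

Step 3 — cumulative fraction after k components = (λ_1 + ... + λ_k) / Σ λ:
  k = 1: 44/74 = 0.5946
  k = 2: (44 + 28)/74 = 72/74 = 0.973
  k = 3: (44 + 28 + 2)/74 = 74/74 = 1

Summary (fraction, with percent):

explained: PC1 0.5946 (59.46%), PC2 0.3784 (37.84%), PC3 0.027 (2.7%);  cumulative: 0.5946, 0.973, 1


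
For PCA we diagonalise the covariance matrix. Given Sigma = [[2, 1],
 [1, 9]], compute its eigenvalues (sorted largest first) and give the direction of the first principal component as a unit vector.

Step 1 — characteristic polynomial of 2×2 Sigma:
  det(Sigma - λI) = λ² - trace · λ + det = 0.
  trace = 2 + 9 = 11, det = 2·9 - (1)² = 17.
Step 2 — discriminant:
  Δ = trace² - 4·det = 121 - 68 = 53.
Step 3 — eigenvalues:
  λ = (trace ± √Δ)/2 = (11 ± 7.2801)/2,
  λ_1 = 9.1401,  λ_2 = 1.8599.

Step 4 — unit eigenvector for λ_1: solve (Sigma - λ_1 I)v = 0. First row:
  (2 - 9.1401)·v_x + (1)·v_y = 0, i.e. (-7.1401)·v_x + (1)·v_y = 0,
  so v ∝ (b, λ_1 - a) = (1, 7.1401) = u.
  ||u|| = √((1)² + (7.1401)²) = √(51.9804) ≈ 7.2097,
  v_1 = u/||u|| ≈ (0.1387, 0.9903) (||v_1|| = 1).

λ_1 = 9.1401,  λ_2 = 1.8599;  v_1 ≈ (0.1387, 0.9903)


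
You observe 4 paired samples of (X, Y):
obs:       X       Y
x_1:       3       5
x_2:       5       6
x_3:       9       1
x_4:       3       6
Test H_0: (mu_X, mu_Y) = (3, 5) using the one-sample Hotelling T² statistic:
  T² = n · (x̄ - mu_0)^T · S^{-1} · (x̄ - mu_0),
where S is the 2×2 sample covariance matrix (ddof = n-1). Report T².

Step 1 — sample mean vector:
  mean(X) = (3 + 5 + 9 + 3) / 4 = 20/4 = 5
  mean(Y) = (5 + 6 + 1 + 6) / 4 = 18/4 = 4.5
  x̄ = (5, 4.5),  deviation x̄ - mu_0 = (5, 4.5) - (3, 5) = (2, -0.5).

Step 2 — sample covariance matrix, S[i,j] = (1/(n-1)) · Σ_k (x_{k,i} - mean_i) · (x_{k,j} - mean_j), divisor n-1 = 3:
  S[X,X] = ((-2)·(-2) + (0)·(0) + (4)·(4) + (-2)·(-2)) / 3 = 24/3 = 8
  S[X,Y] = ((-2)·(0.5) + (0)·(1.5) + (4)·(-3.5) + (-2)·(1.5)) / 3 = -18/3 = -6
  S[Y,Y] = ((0.5)·(0.5) + (1.5)·(1.5) + (-3.5)·(-3.5) + (1.5)·(1.5)) / 3 = 17/3 = 5.6667
  S = [[8, -6],
 [-6, 5.6667]].

Step 3 — invert S. det(S) = 8·5.6667 - (-6)² = 9.3333.
  S^{-1} = (1/det) · [[d, -b], [-b, a]] = [[0.6071, 0.6429],
 [0.6429, 0.8571]].

Step 4 — quadratic form (x̄ - mu_0)^T · S^{-1} · (x̄ - mu_0):
  S^{-1} · (x̄ - mu_0) = (0.8929, 0.8571),
  (x̄ - mu_0)^T · [...] = (2)·(0.8929) + (-0.5)·(0.8571) = 1.3571.

Step 5 — scale by n: T² = 4 · 1.3571 = 5.4286.

T² ≈ 5.4286


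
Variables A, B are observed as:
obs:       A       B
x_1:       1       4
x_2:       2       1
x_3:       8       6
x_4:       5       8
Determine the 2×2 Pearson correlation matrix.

Step 1 — column means:
  mean(A) = (1 + 2 + 8 + 5) / 4 = 16/4 = 4
  mean(B) = (4 + 1 + 6 + 8) / 4 = 19/4 = 4.75

Step 2 — sample variances and covariances s[i,j] = (1/(n-1)) · Σ_k (x_{k,i} - mean_i) · (x_{k,j} - mean_j), with n-1 = 3:
  s[A,A] = ((-3)·(-3) + (-2)·(-2) + (4)·(4) + (1)·(1)) / 3 = 30/3 = 10
  s[A,B] = ((-3)·(-0.75) + (-2)·(-3.75) + (4)·(1.25) + (1)·(3.25)) / 3 = 18/3 = 6
  s[B,B] = ((-0.75)·(-0.75) + (-3.75)·(-3.75) + (1.25)·(1.25) + (3.25)·(3.25)) / 3 = 26.75/3 = 8.9167
  Sample standard deviations s_i = √(s[i,i]):
  s(A) = √(10) = 3.1623
  s(B) = √(8.9167) = 2.9861

Step 3 — r_{ij} = s_{ij} / (s_i · s_j):
  r[A,A] = 1 (diagonal).
  r[A,B] = 6 / (3.1623 · 2.9861) = 6 / 9.4428 = 0.6354
  r[B,B] = 1 (diagonal).

R is symmetric with unit diagonal. Assembling:

R = [[1, 0.6354],
 [0.6354, 1]]


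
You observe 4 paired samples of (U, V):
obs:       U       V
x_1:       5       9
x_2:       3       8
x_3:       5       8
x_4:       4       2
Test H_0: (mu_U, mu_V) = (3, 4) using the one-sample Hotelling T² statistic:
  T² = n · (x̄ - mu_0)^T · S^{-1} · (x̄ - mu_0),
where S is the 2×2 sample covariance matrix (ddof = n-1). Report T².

Step 1 — sample mean vector:
  mean(U) = (5 + 3 + 5 + 4) / 4 = 17/4 = 4.25
  mean(V) = (9 + 8 + 8 + 2) / 4 = 27/4 = 6.75
  x̄ = (4.25, 6.75),  deviation x̄ - mu_0 = (4.25, 6.75) - (3, 4) = (1.25, 2.75).

Step 2 — sample covariance matrix, S[i,j] = (1/(n-1)) · Σ_k (x_{k,i} - mean_i) · (x_{k,j} - mean_j), divisor n-1 = 3:
  S[U,U] = ((0.75)·(0.75) + (-1.25)·(-1.25) + (0.75)·(0.75) + (-0.25)·(-0.25)) / 3 = 2.75/3 = 0.9167
  S[U,V] = ((0.75)·(2.25) + (-1.25)·(1.25) + (0.75)·(1.25) + (-0.25)·(-4.75)) / 3 = 2.25/3 = 0.75
  S[V,V] = ((2.25)·(2.25) + (1.25)·(1.25) + (1.25)·(1.25) + (-4.75)·(-4.75)) / 3 = 30.75/3 = 10.25
  S = [[0.9167, 0.75],
 [0.75, 10.25]].

Step 3 — invert S. det(S) = 0.9167·10.25 - (0.75)² = 8.8333.
  S^{-1} = (1/det) · [[d, -b], [-b, a]] = [[1.1604, -0.0849],
 [-0.0849, 0.1038]].

Step 4 — quadratic form (x̄ - mu_0)^T · S^{-1} · (x̄ - mu_0):
  S^{-1} · (x̄ - mu_0) = (1.217, 0.1792),
  (x̄ - mu_0)^T · [...] = (1.25)·(1.217) + (2.75)·(0.1792) = 2.0142.

Step 5 — scale by n: T² = 4 · 2.0142 = 8.0566.

T² ≈ 8.0566


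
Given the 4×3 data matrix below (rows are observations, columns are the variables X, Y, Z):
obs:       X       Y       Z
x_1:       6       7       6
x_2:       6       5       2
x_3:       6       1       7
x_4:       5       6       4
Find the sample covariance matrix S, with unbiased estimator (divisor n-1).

Step 1 — column means:
  mean(X) = (6 + 6 + 6 + 5) / 4 = 23/4 = 5.75
  mean(Y) = (7 + 5 + 1 + 6) / 4 = 19/4 = 4.75
  mean(Z) = (6 + 2 + 7 + 4) / 4 = 19/4 = 4.75

Step 2 — sample covariance S[i,j] = (1/(n-1)) · Σ_k (x_{k,i} - mean_i) · (x_{k,j} - mean_j), with n-1 = 3.
  S[X,X] = ((0.25)·(0.25) + (0.25)·(0.25) + (0.25)·(0.25) + (-0.75)·(-0.75)) / 3 = 0.75/3 = 0.25
  S[X,Y] = ((0.25)·(2.25) + (0.25)·(0.25) + (0.25)·(-3.75) + (-0.75)·(1.25)) / 3 = -1.25/3 = -0.4167
  S[X,Z] = ((0.25)·(1.25) + (0.25)·(-2.75) + (0.25)·(2.25) + (-0.75)·(-0.75)) / 3 = 0.75/3 = 0.25
  S[Y,Y] = ((2.25)·(2.25) + (0.25)·(0.25) + (-3.75)·(-3.75) + (1.25)·(1.25)) / 3 = 20.75/3 = 6.9167
  S[Y,Z] = ((2.25)·(1.25) + (0.25)·(-2.75) + (-3.75)·(2.25) + (1.25)·(-0.75)) / 3 = -7.25/3 = -2.4167
  S[Z,Z] = ((1.25)·(1.25) + (-2.75)·(-2.75) + (2.25)·(2.25) + (-0.75)·(-0.75)) / 3 = 14.75/3 = 4.9167

S is symmetric (S[j,i] = S[i,j]). Assembling:

S = [[0.25, -0.4167, 0.25],
 [-0.4167, 6.9167, -2.4167],
 [0.25, -2.4167, 4.9167]]


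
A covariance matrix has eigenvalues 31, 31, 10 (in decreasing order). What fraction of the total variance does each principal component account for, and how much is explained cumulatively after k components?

Step 1 — total variance = trace(Sigma) = Σ λ_i = 31 + 31 + 10 = 72.

Step 2 — fraction explained by component i = λ_i / Σ λ:
  PC1: 31/72 = 0.4306
  PC2: 31/72 = 0.4306
  PC3: 10/72 = 0.1389

Step 3 — cumulative fraction after k components = (λ_1 + ... + λ_k) / Σ λ:
  k = 1: 31/72 = 0.4306
  k = 2: (31 + 31)/72 = 62/72 = 0.8611
  k = 3: (31 + 31 + 10)/72 = 72/72 = 1

Summary (fraction, with percent):

explained: PC1 0.4306 (43.06%), PC2 0.4306 (43.06%), PC3 0.1389 (13.89%);  cumulative: 0.4306, 0.8611, 1


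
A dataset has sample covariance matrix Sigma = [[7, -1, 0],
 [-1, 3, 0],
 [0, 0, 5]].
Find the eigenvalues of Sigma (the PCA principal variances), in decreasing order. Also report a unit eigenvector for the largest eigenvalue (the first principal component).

Step 1 — characteristic polynomial p(λ) = det(λI - Sigma) = λ³ - tr·λ² + c_1·λ - det, where tr = trace, c_1 = sum of the principal 2×2 minors, det = det(Sigma):
  tr = 7 + 3 + 5 = 15,
  c_1 = (7·3 - (-1)²) + (7·5 - (0)²) + (3·5 - (0)²) = 20 + 35 + 15 = 70,
  det = 7·(3·5 - (0)²) - (-1)·((-1)·5 - (0)·(0)) + (0)·((-1)·(0) - 3·(0)) = 7·(15) - (-1)·(-5) + (0)·(0) = 100.
  So p(λ) = λ³ - 15λ² + 70λ - 100.
Step 2 — look for an integer root (rational root theorem: any rational root is an integer divisor of 100). Testing λ = 5:
  p(5) = 125 - 375 + 350 - 100 = 0  ✓
  Dividing out (λ - 5): p(λ) = (λ - 5)(λ² - 10λ + 20).
Step 3 — remaining eigenvalues from the quadratic λ² - 10λ + 20 = 0:
  Δ = 10² - 4·20 = 100 - 80 = 20,  λ = (10 ± √20)/2 = (10 ± 4.4721)/2 ≈ 7.2361 or 2.7639.
  Sorted: λ_1 = 7.2361,  λ_2 = 5,  λ_3 = 2.7639  (check: sum = 15 = tr ✓).

Step 4 — unit eigenvector for λ_1 ≈ 7.2361: v spans the null space of (Sigma - λ_1 I), whose rows are
  r_1 = (-0.2361, -1, 0),  r_2 = (-1, -4.2361, 0),  r_3 = (0, 0, -2.2361).
  v is orthogonal to every row, so take v ∝ r_1 × r_3 = ((-1)·(-2.2361) - (0)·(0), (0)·(0) - (-0.2361)·(-2.2361), (-0.2361)·(0) - (-1)·(0)) ≈ (2.2361, -0.5279, 0).
  Let u = (2.2361, -0.5279, 0).
  ||u|| = √((2.2361)² + (-0.5279)² + (0)²) = √(5.2786) ≈ 2.2975,  v_1 = u/||u|| ≈ (0.9732, -0.2298, 0) (||v_1|| = 1).

λ_1 = 7.2361,  λ_2 = 5,  λ_3 = 2.7639;  v_1 ≈ (0.9732, -0.2298, 0)


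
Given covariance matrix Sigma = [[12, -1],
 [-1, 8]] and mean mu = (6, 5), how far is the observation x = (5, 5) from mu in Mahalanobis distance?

Step 1 — centre the observation: (x - mu) = (-1, 0).

Step 2 — invert Sigma. det(Sigma) = 12·8 - (-1)² = 95.
  Sigma^{-1} = (1/det) · [[d, -b], [-b, a]] = [[0.0842, 0.0105],
 [0.0105, 0.1263]].

Step 3 — form the quadratic (x - mu)^T · Sigma^{-1} · (x - mu):
  Sigma^{-1} · (x - mu) = (-0.0842, -0.0105).
  (x - mu)^T · [Sigma^{-1} · (x - mu)] = (-1)·(-0.0842) + (0)·(-0.0105) = 0.0842.

Step 4 — take square root: d = √(0.0842) ≈ 0.2902.

d(x, mu) = √(0.0842) ≈ 0.2902


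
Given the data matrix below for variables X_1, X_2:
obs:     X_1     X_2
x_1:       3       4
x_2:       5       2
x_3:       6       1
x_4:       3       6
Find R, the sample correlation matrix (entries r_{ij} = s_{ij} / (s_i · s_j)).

Step 1 — column means:
  mean(X_1) = (3 + 5 + 6 + 3) / 4 = 17/4 = 4.25
  mean(X_2) = (4 + 2 + 1 + 6) / 4 = 13/4 = 3.25

Step 2 — sample variances and covariances s[i,j] = (1/(n-1)) · Σ_k (x_{k,i} - mean_i) · (x_{k,j} - mean_j), with n-1 = 3:
  s[X_1,X_1] = ((-1.25)·(-1.25) + (0.75)·(0.75) + (1.75)·(1.75) + (-1.25)·(-1.25)) / 3 = 6.75/3 = 2.25
  s[X_1,X_2] = ((-1.25)·(0.75) + (0.75)·(-1.25) + (1.75)·(-2.25) + (-1.25)·(2.75)) / 3 = -9.25/3 = -3.0833
  s[X_2,X_2] = ((0.75)·(0.75) + (-1.25)·(-1.25) + (-2.25)·(-2.25) + (2.75)·(2.75)) / 3 = 14.75/3 = 4.9167
  Sample standard deviations s_i = √(s[i,i]):
  s(X_1) = √(2.25) = 1.5
  s(X_2) = √(4.9167) = 2.2174

Step 3 — r_{ij} = s_{ij} / (s_i · s_j):
  r[X_1,X_1] = 1 (diagonal).
  r[X_1,X_2] = -3.0833 / (1.5 · 2.2174) = -3.0833 / 3.326 = -0.927
  r[X_2,X_2] = 1 (diagonal).

R is symmetric with unit diagonal. Assembling:

R = [[1, -0.927],
 [-0.927, 1]]


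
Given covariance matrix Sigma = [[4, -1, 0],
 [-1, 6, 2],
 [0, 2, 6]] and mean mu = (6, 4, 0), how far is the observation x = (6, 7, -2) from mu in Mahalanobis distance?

Step 1 — centre the observation: (x - mu) = (0, 3, -2).

Step 2 — invert Sigma (cofactor / det for 3×3, or solve directly):
  Sigma^{-1} = [[0.2623, 0.0492, -0.0164],
 [0.0492, 0.1967, -0.0656],
 [-0.0164, -0.0656, 0.1885]].

Step 3 — form the quadratic (x - mu)^T · Sigma^{-1} · (x - mu):
  Sigma^{-1} · (x - mu) = (0.1803, 0.7213, -0.5738).
  (x - mu)^T · [Sigma^{-1} · (x - mu)] = (0)·(0.1803) + (3)·(0.7213) + (-2)·(-0.5738) = 3.3115.

Step 4 — take square root: d = √(3.3115) ≈ 1.8197.

d(x, mu) = √(3.3115) ≈ 1.8197


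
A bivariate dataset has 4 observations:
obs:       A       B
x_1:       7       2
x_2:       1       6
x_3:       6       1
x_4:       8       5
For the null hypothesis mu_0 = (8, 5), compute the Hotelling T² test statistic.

Step 1 — sample mean vector:
  mean(A) = (7 + 1 + 6 + 8) / 4 = 22/4 = 5.5
  mean(B) = (2 + 6 + 1 + 5) / 4 = 14/4 = 3.5
  x̄ = (5.5, 3.5),  deviation x̄ - mu_0 = (5.5, 3.5) - (8, 5) = (-2.5, -1.5).

Step 2 — sample covariance matrix, S[i,j] = (1/(n-1)) · Σ_k (x_{k,i} - mean_i) · (x_{k,j} - mean_j), divisor n-1 = 3:
  S[A,A] = ((1.5)·(1.5) + (-4.5)·(-4.5) + (0.5)·(0.5) + (2.5)·(2.5)) / 3 = 29/3 = 9.6667
  S[A,B] = ((1.5)·(-1.5) + (-4.5)·(2.5) + (0.5)·(-2.5) + (2.5)·(1.5)) / 3 = -11/3 = -3.6667
  S[B,B] = ((-1.5)·(-1.5) + (2.5)·(2.5) + (-2.5)·(-2.5) + (1.5)·(1.5)) / 3 = 17/3 = 5.6667
  S = [[9.6667, -3.6667],
 [-3.6667, 5.6667]].

Step 3 — invert S. det(S) = 9.6667·5.6667 - (-3.6667)² = 41.3333.
  S^{-1} = (1/det) · [[d, -b], [-b, a]] = [[0.1371, 0.0887],
 [0.0887, 0.2339]].

Step 4 — quadratic form (x̄ - mu_0)^T · S^{-1} · (x̄ - mu_0):
  S^{-1} · (x̄ - mu_0) = (-0.4758, -0.5726),
  (x̄ - mu_0)^T · [...] = (-2.5)·(-0.4758) + (-1.5)·(-0.5726) = 2.0484.

Step 5 — scale by n: T² = 4 · 2.0484 = 8.1935.

T² ≈ 8.1935


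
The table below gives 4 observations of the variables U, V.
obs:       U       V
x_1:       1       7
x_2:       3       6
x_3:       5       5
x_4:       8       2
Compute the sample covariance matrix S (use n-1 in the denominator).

Step 1 — column means:
  mean(U) = (1 + 3 + 5 + 8) / 4 = 17/4 = 4.25
  mean(V) = (7 + 6 + 5 + 2) / 4 = 20/4 = 5

Step 2 — sample covariance S[i,j] = (1/(n-1)) · Σ_k (x_{k,i} - mean_i) · (x_{k,j} - mean_j), with n-1 = 3.
  S[U,U] = ((-3.25)·(-3.25) + (-1.25)·(-1.25) + (0.75)·(0.75) + (3.75)·(3.75)) / 3 = 26.75/3 = 8.9167
  S[U,V] = ((-3.25)·(2) + (-1.25)·(1) + (0.75)·(0) + (3.75)·(-3)) / 3 = -19/3 = -6.3333
  S[V,V] = ((2)·(2) + (1)·(1) + (0)·(0) + (-3)·(-3)) / 3 = 14/3 = 4.6667

S is symmetric (S[j,i] = S[i,j]). Assembling:

S = [[8.9167, -6.3333],
 [-6.3333, 4.6667]]


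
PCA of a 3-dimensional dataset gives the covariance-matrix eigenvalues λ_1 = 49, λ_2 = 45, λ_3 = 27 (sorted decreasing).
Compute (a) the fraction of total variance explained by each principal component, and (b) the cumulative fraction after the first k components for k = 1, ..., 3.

Step 1 — total variance = trace(Sigma) = Σ λ_i = 49 + 45 + 27 = 121.

Step 2 — fraction explained by component i = λ_i / Σ λ:
  PC1: 49/121 = 0.405
  PC2: 45/121 = 0.3719
  PC3: 27/121 = 0.2231

Step 3 — cumulative fraction after k components = (λ_1 + ... + λ_k) / Σ λ:
  k = 1: 49/121 = 0.405
  k = 2: (49 + 45)/121 = 94/121 = 0.7769
  k = 3: (49 + 45 + 27)/121 = 121/121 = 1

Summary (fraction, with percent):

explained: PC1 0.405 (40.5%), PC2 0.3719 (37.19%), PC3 0.2231 (22.31%);  cumulative: 0.405, 0.7769, 1


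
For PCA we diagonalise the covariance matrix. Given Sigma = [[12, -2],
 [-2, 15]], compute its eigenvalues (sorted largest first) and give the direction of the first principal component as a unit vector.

Step 1 — characteristic polynomial of 2×2 Sigma:
  det(Sigma - λI) = λ² - trace · λ + det = 0.
  trace = 12 + 15 = 27, det = 12·15 - (-2)² = 176.
Step 2 — discriminant:
  Δ = trace² - 4·det = 729 - 704 = 25.
Step 3 — eigenvalues:
  λ = (trace ± √Δ)/2 = (27 ± 5)/2,
  λ_1 = 16,  λ_2 = 11.

Step 4 — unit eigenvector for λ_1: solve (Sigma - λ_1 I)v = 0. First row:
  (12 - 16)·v_x + (-2)·v_y = 0, i.e. (-4)·v_x + (-2)·v_y = 0,
  so v ∝ (b, λ_1 - a) = (-2, 4); multiply by -1 so the first entry is positive: u = (2, -4).
  ||u|| = √((2)² + (-4)²) = √(20) ≈ 4.4721,
  v_1 = u/||u|| ≈ (0.4472, -0.8944) (||v_1|| = 1).

λ_1 = 16,  λ_2 = 11;  v_1 ≈ (0.4472, -0.8944)


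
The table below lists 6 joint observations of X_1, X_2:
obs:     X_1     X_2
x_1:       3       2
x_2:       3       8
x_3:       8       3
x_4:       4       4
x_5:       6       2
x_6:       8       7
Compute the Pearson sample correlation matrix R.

Step 1 — column means:
  mean(X_1) = (3 + 3 + 8 + 4 + 6 + 8) / 6 = 32/6 = 5.3333
  mean(X_2) = (2 + 8 + 3 + 4 + 2 + 7) / 6 = 26/6 = 4.3333

Step 2 — sample variances and covariances s[i,j] = (1/(n-1)) · Σ_k (x_{k,i} - mean_i) · (x_{k,j} - mean_j), with n-1 = 5:
  s[X_1,X_1] = ((-2.3333)·(-2.3333) + (-2.3333)·(-2.3333) + (2.6667)·(2.6667) + (-1.3333)·(-1.3333) + (0.6667)·(0.6667) + (2.6667)·(2.6667)) / 5 = 27.3333/5 = 5.4667
  s[X_1,X_2] = ((-2.3333)·(-2.3333) + (-2.3333)·(3.6667) + (2.6667)·(-1.3333) + (-1.3333)·(-0.3333) + (0.6667)·(-2.3333) + (2.6667)·(2.6667)) / 5 = -0.6667/5 = -0.1333
  s[X_2,X_2] = ((-2.3333)·(-2.3333) + (3.6667)·(3.6667) + (-1.3333)·(-1.3333) + (-0.3333)·(-0.3333) + (-2.3333)·(-2.3333) + (2.6667)·(2.6667)) / 5 = 33.3333/5 = 6.6667
  Sample standard deviations s_i = √(s[i,i]):
  s(X_1) = √(5.4667) = 2.3381
  s(X_2) = √(6.6667) = 2.582

Step 3 — r_{ij} = s_{ij} / (s_i · s_j):
  r[X_1,X_1] = 1 (diagonal).
  r[X_1,X_2] = -0.1333 / (2.3381 · 2.582) = -0.1333 / 6.0369 = -0.0221
  r[X_2,X_2] = 1 (diagonal).

R is symmetric with unit diagonal. Assembling:

R = [[1, -0.0221],
 [-0.0221, 1]]


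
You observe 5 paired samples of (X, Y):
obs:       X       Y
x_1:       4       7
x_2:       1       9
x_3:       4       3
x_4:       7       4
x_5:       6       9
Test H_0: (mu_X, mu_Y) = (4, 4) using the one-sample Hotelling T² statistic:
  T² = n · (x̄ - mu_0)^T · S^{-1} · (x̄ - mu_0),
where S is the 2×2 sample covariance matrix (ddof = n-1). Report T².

Step 1 — sample mean vector:
  mean(X) = (4 + 1 + 4 + 7 + 6) / 5 = 22/5 = 4.4
  mean(Y) = (7 + 9 + 3 + 4 + 9) / 5 = 32/5 = 6.4
  x̄ = (4.4, 6.4),  deviation x̄ - mu_0 = (4.4, 6.4) - (4, 4) = (0.4, 2.4).

Step 2 — sample covariance matrix, S[i,j] = (1/(n-1)) · Σ_k (x_{k,i} - mean_i) · (x_{k,j} - mean_j), divisor n-1 = 4:
  S[X,X] = ((-0.4)·(-0.4) + (-3.4)·(-3.4) + (-0.4)·(-0.4) + (2.6)·(2.6) + (1.6)·(1.6)) / 4 = 21.2/4 = 5.3
  S[X,Y] = ((-0.4)·(0.6) + (-3.4)·(2.6) + (-0.4)·(-3.4) + (2.6)·(-2.4) + (1.6)·(2.6)) / 4 = -9.8/4 = -2.45
  S[Y,Y] = ((0.6)·(0.6) + (2.6)·(2.6) + (-3.4)·(-3.4) + (-2.4)·(-2.4) + (2.6)·(2.6)) / 4 = 31.2/4 = 7.8
  S = [[5.3, -2.45],
 [-2.45, 7.8]].

Step 3 — invert S. det(S) = 5.3·7.8 - (-2.45)² = 35.3375.
  S^{-1} = (1/det) · [[d, -b], [-b, a]] = [[0.2207, 0.0693],
 [0.0693, 0.15]].

Step 4 — quadratic form (x̄ - mu_0)^T · S^{-1} · (x̄ - mu_0):
  S^{-1} · (x̄ - mu_0) = (0.2547, 0.3877),
  (x̄ - mu_0)^T · [...] = (0.4)·(0.2547) + (2.4)·(0.3877) = 1.0323.

Step 5 — scale by n: T² = 5 · 1.0323 = 5.1617.

T² ≈ 5.1617


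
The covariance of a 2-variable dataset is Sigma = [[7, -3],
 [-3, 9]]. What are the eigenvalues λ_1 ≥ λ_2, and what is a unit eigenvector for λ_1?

Step 1 — characteristic polynomial of 2×2 Sigma:
  det(Sigma - λI) = λ² - trace · λ + det = 0.
  trace = 7 + 9 = 16, det = 7·9 - (-3)² = 54.
Step 2 — discriminant:
  Δ = trace² - 4·det = 256 - 216 = 40.
Step 3 — eigenvalues:
  λ = (trace ± √Δ)/2 = (16 ± 6.3246)/2,
  λ_1 = 11.1623,  λ_2 = 4.8377.

Step 4 — unit eigenvector for λ_1: solve (Sigma - λ_1 I)v = 0. First row:
  (7 - 11.1623)·v_x + (-3)·v_y = 0, i.e. (-4.1623)·v_x + (-3)·v_y = 0,
  so v ∝ (b, λ_1 - a) = (-3, 4.1623); multiply by -1 so the first entry is positive: u = (3, -4.1623).
  ||u|| = √((3)² + (-4.1623)²) = √(26.3246) ≈ 5.1307,
  v_1 = u/||u|| ≈ (0.5847, -0.8112) (||v_1|| = 1).

λ_1 = 11.1623,  λ_2 = 4.8377;  v_1 ≈ (0.5847, -0.8112)


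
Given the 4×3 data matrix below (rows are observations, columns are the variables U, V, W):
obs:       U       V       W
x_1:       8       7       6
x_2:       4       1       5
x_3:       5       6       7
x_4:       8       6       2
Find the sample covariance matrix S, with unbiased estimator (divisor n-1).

Step 1 — column means:
  mean(U) = (8 + 4 + 5 + 8) / 4 = 25/4 = 6.25
  mean(V) = (7 + 1 + 6 + 6) / 4 = 20/4 = 5
  mean(W) = (6 + 5 + 7 + 2) / 4 = 20/4 = 5

Step 2 — sample covariance S[i,j] = (1/(n-1)) · Σ_k (x_{k,i} - mean_i) · (x_{k,j} - mean_j), with n-1 = 3.
  S[U,U] = ((1.75)·(1.75) + (-2.25)·(-2.25) + (-1.25)·(-1.25) + (1.75)·(1.75)) / 3 = 12.75/3 = 4.25
  S[U,V] = ((1.75)·(2) + (-2.25)·(-4) + (-1.25)·(1) + (1.75)·(1)) / 3 = 13/3 = 4.3333
  S[U,W] = ((1.75)·(1) + (-2.25)·(0) + (-1.25)·(2) + (1.75)·(-3)) / 3 = -6/3 = -2
  S[V,V] = ((2)·(2) + (-4)·(-4) + (1)·(1) + (1)·(1)) / 3 = 22/3 = 7.3333
  S[V,W] = ((2)·(1) + (-4)·(0) + (1)·(2) + (1)·(-3)) / 3 = 1/3 = 0.3333
  S[W,W] = ((1)·(1) + (0)·(0) + (2)·(2) + (-3)·(-3)) / 3 = 14/3 = 4.6667

S is symmetric (S[j,i] = S[i,j]). Assembling:

S = [[4.25, 4.3333, -2],
 [4.3333, 7.3333, 0.3333],
 [-2, 0.3333, 4.6667]]


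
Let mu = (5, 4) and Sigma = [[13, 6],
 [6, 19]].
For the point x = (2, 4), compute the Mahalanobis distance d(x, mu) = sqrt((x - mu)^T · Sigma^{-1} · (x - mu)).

Step 1 — centre the observation: (x - mu) = (-3, 0).

Step 2 — invert Sigma. det(Sigma) = 13·19 - (6)² = 211.
  Sigma^{-1} = (1/det) · [[d, -b], [-b, a]] = [[0.09, -0.0284],
 [-0.0284, 0.0616]].

Step 3 — form the quadratic (x - mu)^T · Sigma^{-1} · (x - mu):
  Sigma^{-1} · (x - mu) = (-0.2701, 0.0853).
  (x - mu)^T · [Sigma^{-1} · (x - mu)] = (-3)·(-0.2701) + (0)·(0.0853) = 0.8104.

Step 4 — take square root: d = √(0.8104) ≈ 0.9002.

d(x, mu) = √(0.8104) ≈ 0.9002


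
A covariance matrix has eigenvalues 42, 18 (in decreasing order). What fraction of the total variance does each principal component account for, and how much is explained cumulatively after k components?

Step 1 — total variance = trace(Sigma) = Σ λ_i = 42 + 18 = 60.

Step 2 — fraction explained by component i = λ_i / Σ λ:
  PC1: 42/60 = 0.7
  PC2: 18/60 = 0.3

Step 3 — cumulative fraction after k components = (λ_1 + ... + λ_k) / Σ λ:
  k = 1: 42/60 = 0.7
  k = 2: (42 + 18)/60 = 60/60 = 1

Summary (fraction, with percent):

explained: PC1 0.7 (70%), PC2 0.3 (30%);  cumulative: 0.7, 1


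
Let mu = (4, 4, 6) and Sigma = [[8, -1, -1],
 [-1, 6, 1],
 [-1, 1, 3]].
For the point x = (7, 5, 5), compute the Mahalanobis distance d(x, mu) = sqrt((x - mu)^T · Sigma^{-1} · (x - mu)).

Step 1 — centre the observation: (x - mu) = (3, 1, -1).

Step 2 — invert Sigma (cofactor / det for 3×3, or solve directly):
  Sigma^{-1} = [[0.1318, 0.0155, 0.0388],
 [0.0155, 0.1783, -0.0543],
 [0.0388, -0.0543, 0.3643]].

Step 3 — form the quadratic (x - mu)^T · Sigma^{-1} · (x - mu):
  Sigma^{-1} · (x - mu) = (0.3721, 0.2791, -0.3023).
  (x - mu)^T · [Sigma^{-1} · (x - mu)] = (3)·(0.3721) + (1)·(0.2791) + (-1)·(-0.3023) = 1.6977.

Step 4 — take square root: d = √(1.6977) ≈ 1.3029.

d(x, mu) = √(1.6977) ≈ 1.3029


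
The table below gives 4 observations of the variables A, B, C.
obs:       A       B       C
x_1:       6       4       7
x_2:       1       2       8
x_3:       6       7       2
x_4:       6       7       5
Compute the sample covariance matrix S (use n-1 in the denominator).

Step 1 — column means:
  mean(A) = (6 + 1 + 6 + 6) / 4 = 19/4 = 4.75
  mean(B) = (4 + 2 + 7 + 7) / 4 = 20/4 = 5
  mean(C) = (7 + 8 + 2 + 5) / 4 = 22/4 = 5.5

Step 2 — sample covariance S[i,j] = (1/(n-1)) · Σ_k (x_{k,i} - mean_i) · (x_{k,j} - mean_j), with n-1 = 3.
  S[A,A] = ((1.25)·(1.25) + (-3.75)·(-3.75) + (1.25)·(1.25) + (1.25)·(1.25)) / 3 = 18.75/3 = 6.25
  S[A,B] = ((1.25)·(-1) + (-3.75)·(-3) + (1.25)·(2) + (1.25)·(2)) / 3 = 15/3 = 5
  S[A,C] = ((1.25)·(1.5) + (-3.75)·(2.5) + (1.25)·(-3.5) + (1.25)·(-0.5)) / 3 = -12.5/3 = -4.1667
  S[B,B] = ((-1)·(-1) + (-3)·(-3) + (2)·(2) + (2)·(2)) / 3 = 18/3 = 6
  S[B,C] = ((-1)·(1.5) + (-3)·(2.5) + (2)·(-3.5) + (2)·(-0.5)) / 3 = -17/3 = -5.6667
  S[C,C] = ((1.5)·(1.5) + (2.5)·(2.5) + (-3.5)·(-3.5) + (-0.5)·(-0.5)) / 3 = 21/3 = 7

S is symmetric (S[j,i] = S[i,j]). Assembling:

S = [[6.25, 5, -4.1667],
 [5, 6, -5.6667],
 [-4.1667, -5.6667, 7]]


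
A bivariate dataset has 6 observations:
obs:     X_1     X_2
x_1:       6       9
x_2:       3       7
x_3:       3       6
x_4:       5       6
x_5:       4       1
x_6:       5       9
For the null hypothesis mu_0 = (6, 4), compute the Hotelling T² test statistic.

Step 1 — sample mean vector:
  mean(X_1) = (6 + 3 + 3 + 5 + 4 + 5) / 6 = 26/6 = 4.3333
  mean(X_2) = (9 + 7 + 6 + 6 + 1 + 9) / 6 = 38/6 = 6.3333
  x̄ = (4.3333, 6.3333),  deviation x̄ - mu_0 = (4.3333, 6.3333) - (6, 4) = (-1.6667, 2.3333).

Step 2 — sample covariance matrix, S[i,j] = (1/(n-1)) · Σ_k (x_{k,i} - mean_i) · (x_{k,j} - mean_j), divisor n-1 = 5:
  S[X_1,X_1] = ((1.6667)·(1.6667) + (-1.3333)·(-1.3333) + (-1.3333)·(-1.3333) + (0.6667)·(0.6667) + (-0.3333)·(-0.3333) + (0.6667)·(0.6667)) / 5 = 7.3333/5 = 1.4667
  S[X_1,X_2] = ((1.6667)·(2.6667) + (-1.3333)·(0.6667) + (-1.3333)·(-0.3333) + (0.6667)·(-0.3333) + (-0.3333)·(-5.3333) + (0.6667)·(2.6667)) / 5 = 7.3333/5 = 1.4667
  S[X_2,X_2] = ((2.6667)·(2.6667) + (0.6667)·(0.6667) + (-0.3333)·(-0.3333) + (-0.3333)·(-0.3333) + (-5.3333)·(-5.3333) + (2.6667)·(2.6667)) / 5 = 43.3333/5 = 8.6667
  S = [[1.4667, 1.4667],
 [1.4667, 8.6667]].

Step 3 — invert S. det(S) = 1.4667·8.6667 - (1.4667)² = 10.56.
  S^{-1} = (1/det) · [[d, -b], [-b, a]] = [[0.8207, -0.1389],
 [-0.1389, 0.1389]].

Step 4 — quadratic form (x̄ - mu_0)^T · S^{-1} · (x̄ - mu_0):
  S^{-1} · (x̄ - mu_0) = (-1.6919, 0.5556),
  (x̄ - mu_0)^T · [...] = (-1.6667)·(-1.6919) + (2.3333)·(0.5556) = 4.1162.

Step 5 — scale by n: T² = 6 · 4.1162 = 24.697.

T² ≈ 24.697


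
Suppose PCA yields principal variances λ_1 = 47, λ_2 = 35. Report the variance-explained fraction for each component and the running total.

Step 1 — total variance = trace(Sigma) = Σ λ_i = 47 + 35 = 82.

Step 2 — fraction explained by component i = λ_i / Σ λ:
  PC1: 47/82 = 0.5732
  PC2: 35/82 = 0.4268

Step 3 — cumulative fraction after k components = (λ_1 + ... + λ_k) / Σ λ:
  k = 1: 47/82 = 0.5732
  k = 2: (47 + 35)/82 = 82/82 = 1

Summary (fraction, with percent):

explained: PC1 0.5732 (57.32%), PC2 0.4268 (42.68%);  cumulative: 0.5732, 1


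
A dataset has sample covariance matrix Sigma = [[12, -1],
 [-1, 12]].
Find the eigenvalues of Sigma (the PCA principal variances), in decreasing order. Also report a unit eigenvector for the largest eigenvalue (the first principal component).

Step 1 — characteristic polynomial of 2×2 Sigma:
  det(Sigma - λI) = λ² - trace · λ + det = 0.
  trace = 12 + 12 = 24, det = 12·12 - (-1)² = 143.
Step 2 — discriminant:
  Δ = trace² - 4·det = 576 - 572 = 4.
Step 3 — eigenvalues:
  λ = (trace ± √Δ)/2 = (24 ± 2)/2,
  λ_1 = 13,  λ_2 = 11.

Step 4 — unit eigenvector for λ_1: solve (Sigma - λ_1 I)v = 0. First row:
  (12 - 13)·v_x + (-1)·v_y = 0, i.e. (-1)·v_x + (-1)·v_y = 0,
  so v ∝ (b, λ_1 - a) = (-1, 1); multiply by -1 so the first entry is positive: u = (1, -1).
  ||u|| = √((1)² + (-1)²) = √(2) ≈ 1.4142,
  v_1 = u/||u|| ≈ (0.7071, -0.7071) (||v_1|| = 1).

λ_1 = 13,  λ_2 = 11;  v_1 ≈ (0.7071, -0.7071)


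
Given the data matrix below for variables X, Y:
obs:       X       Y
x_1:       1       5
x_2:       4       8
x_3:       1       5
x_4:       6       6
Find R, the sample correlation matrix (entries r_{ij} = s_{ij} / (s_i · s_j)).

Step 1 — column means:
  mean(X) = (1 + 4 + 1 + 6) / 4 = 12/4 = 3
  mean(Y) = (5 + 8 + 5 + 6) / 4 = 24/4 = 6

Step 2 — sample variances and covariances s[i,j] = (1/(n-1)) · Σ_k (x_{k,i} - mean_i) · (x_{k,j} - mean_j), with n-1 = 3:
  s[X,X] = ((-2)·(-2) + (1)·(1) + (-2)·(-2) + (3)·(3)) / 3 = 18/3 = 6
  s[X,Y] = ((-2)·(-1) + (1)·(2) + (-2)·(-1) + (3)·(0)) / 3 = 6/3 = 2
  s[Y,Y] = ((-1)·(-1) + (2)·(2) + (-1)·(-1) + (0)·(0)) / 3 = 6/3 = 2
  Sample standard deviations s_i = √(s[i,i]):
  s(X) = √(6) = 2.4495
  s(Y) = √(2) = 1.4142

Step 3 — r_{ij} = s_{ij} / (s_i · s_j):
  r[X,X] = 1 (diagonal).
  r[X,Y] = 2 / (2.4495 · 1.4142) = 2 / 3.4641 = 0.5774
  r[Y,Y] = 1 (diagonal).

R is symmetric with unit diagonal. Assembling:

R = [[1, 0.5774],
 [0.5774, 1]]


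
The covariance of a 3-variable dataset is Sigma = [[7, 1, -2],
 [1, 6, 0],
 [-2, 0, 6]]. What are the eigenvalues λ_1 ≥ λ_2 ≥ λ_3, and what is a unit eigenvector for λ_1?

Step 1 — characteristic polynomial p(λ) = det(λI - Sigma) = λ³ - tr·λ² + c_1·λ - det, where tr = trace, c_1 = sum of the principal 2×2 minors, det = det(Sigma):
  tr = 7 + 6 + 6 = 19,
  c_1 = (7·6 - (1)²) + (7·6 - (-2)²) + (6·6 - (0)²) = 41 + 38 + 36 = 115,
  det = 7·(6·6 - (0)²) - (1)·((1)·6 - (0)·(-2)) + (-2)·((1)·(0) - 6·(-2)) = 7·(36) - (1)·(6) + (-2)·(12) = 222.
  So p(λ) = λ³ - 19λ² + 115λ - 222.
Step 2 — look for an integer root (rational root theorem: any rational root is an integer divisor of 222). Testing λ = 6:
  p(6) = 216 - 684 + 690 - 222 = 0  ✓
  Dividing out (λ - 6): p(λ) = (λ - 6)(λ² - 13λ + 37).
Step 3 — remaining eigenvalues from the quadratic λ² - 13λ + 37 = 0:
  Δ = 13² - 4·37 = 169 - 148 = 21,  λ = (13 ± √21)/2 = (13 ± 4.5826)/2 ≈ 8.7913 or 4.2087.
  Sorted: λ_1 = 8.7913,  λ_2 = 6,  λ_3 = 4.2087  (check: sum = 19 = tr ✓).

Step 4 — unit eigenvector for λ_1 ≈ 8.7913: v spans the null space of (Sigma - λ_1 I), whose rows are
  r_1 = (-1.7913, 1, -2),  r_2 = (1, -2.7913, 0),  r_3 = (-2, 0, -2.7913).
  v is orthogonal to every row, so take v ∝ r_1 × r_2 = ((1)·(0) - (-2)·(-2.7913), (-2)·(1) - (-1.7913)·(0), (-1.7913)·(-2.7913) - (1)·(1)) ≈ (-5.5826, -2, 4).
  Rescale (multiply by -1 so the first nonzero entry is positive): u = (5.5826, 2, -4).
  ||u|| = √((5.5826)² + (2)² + (-4)²) = √(51.1652) ≈ 7.153,  v_1 = u/||u|| ≈ (0.7805, 0.2796, -0.5592) (||v_1|| = 1).

λ_1 = 8.7913,  λ_2 = 6,  λ_3 = 4.2087;  v_1 ≈ (0.7805, 0.2796, -0.5592)


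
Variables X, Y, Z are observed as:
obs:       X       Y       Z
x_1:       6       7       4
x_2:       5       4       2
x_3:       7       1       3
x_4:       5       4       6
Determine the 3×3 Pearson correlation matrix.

Step 1 — column means:
  mean(X) = (6 + 5 + 7 + 5) / 4 = 23/4 = 5.75
  mean(Y) = (7 + 4 + 1 + 4) / 4 = 16/4 = 4
  mean(Z) = (4 + 2 + 3 + 6) / 4 = 15/4 = 3.75

Step 2 — sample variances and covariances s[i,j] = (1/(n-1)) · Σ_k (x_{k,i} - mean_i) · (x_{k,j} - mean_j), with n-1 = 3:
  s[X,X] = ((0.25)·(0.25) + (-0.75)·(-0.75) + (1.25)·(1.25) + (-0.75)·(-0.75)) / 3 = 2.75/3 = 0.9167
  s[X,Y] = ((0.25)·(3) + (-0.75)·(0) + (1.25)·(-3) + (-0.75)·(0)) / 3 = -3/3 = -1
  s[X,Z] = ((0.25)·(0.25) + (-0.75)·(-1.75) + (1.25)·(-0.75) + (-0.75)·(2.25)) / 3 = -1.25/3 = -0.4167
  s[Y,Y] = ((3)·(3) + (0)·(0) + (-3)·(-3) + (0)·(0)) / 3 = 18/3 = 6
  s[Y,Z] = ((3)·(0.25) + (0)·(-1.75) + (-3)·(-0.75) + (0)·(2.25)) / 3 = 3/3 = 1
  s[Z,Z] = ((0.25)·(0.25) + (-1.75)·(-1.75) + (-0.75)·(-0.75) + (2.25)·(2.25)) / 3 = 8.75/3 = 2.9167
  Sample standard deviations s_i = √(s[i,i]):
  s(X) = √(0.9167) = 0.9574
  s(Y) = √(6) = 2.4495
  s(Z) = √(2.9167) = 1.7078

Step 3 — r_{ij} = s_{ij} / (s_i · s_j):
  r[X,X] = 1 (diagonal).
  r[X,Y] = -1 / (0.9574 · 2.4495) = -1 / 2.3452 = -0.4264
  r[X,Z] = -0.4167 / (0.9574 · 1.7078) = -0.4167 / 1.6351 = -0.2548
  r[Y,Y] = 1 (diagonal).
  r[Y,Z] = 1 / (2.4495 · 1.7078) = 1 / 4.1833 = 0.239
  r[Z,Z] = 1 (diagonal).

R is symmetric with unit diagonal. Assembling:

R = [[1, -0.4264, -0.2548],
 [-0.4264, 1, 0.239],
 [-0.2548, 0.239, 1]]


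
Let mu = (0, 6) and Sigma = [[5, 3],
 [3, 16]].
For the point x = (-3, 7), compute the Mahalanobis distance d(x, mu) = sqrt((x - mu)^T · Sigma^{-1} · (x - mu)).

Step 1 — centre the observation: (x - mu) = (-3, 1).

Step 2 — invert Sigma. det(Sigma) = 5·16 - (3)² = 71.
  Sigma^{-1} = (1/det) · [[d, -b], [-b, a]] = [[0.2254, -0.0423],
 [-0.0423, 0.0704]].

Step 3 — form the quadratic (x - mu)^T · Sigma^{-1} · (x - mu):
  Sigma^{-1} · (x - mu) = (-0.7183, 0.1972).
  (x - mu)^T · [Sigma^{-1} · (x - mu)] = (-3)·(-0.7183) + (1)·(0.1972) = 2.3521.

Step 4 — take square root: d = √(2.3521) ≈ 1.5337.

d(x, mu) = √(2.3521) ≈ 1.5337


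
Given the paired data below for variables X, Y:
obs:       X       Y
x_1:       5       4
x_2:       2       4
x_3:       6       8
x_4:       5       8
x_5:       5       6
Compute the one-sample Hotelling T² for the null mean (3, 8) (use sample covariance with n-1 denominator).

Step 1 — sample mean vector:
  mean(X) = (5 + 2 + 6 + 5 + 5) / 5 = 23/5 = 4.6
  mean(Y) = (4 + 4 + 8 + 8 + 6) / 5 = 30/5 = 6
  x̄ = (4.6, 6),  deviation x̄ - mu_0 = (4.6, 6) - (3, 8) = (1.6, -2).

Step 2 — sample covariance matrix, S[i,j] = (1/(n-1)) · Σ_k (x_{k,i} - mean_i) · (x_{k,j} - mean_j), divisor n-1 = 4:
  S[X,X] = ((0.4)·(0.4) + (-2.6)·(-2.6) + (1.4)·(1.4) + (0.4)·(0.4) + (0.4)·(0.4)) / 4 = 9.2/4 = 2.3
  S[X,Y] = ((0.4)·(-2) + (-2.6)·(-2) + (1.4)·(2) + (0.4)·(2) + (0.4)·(0)) / 4 = 8/4 = 2
  S[Y,Y] = ((-2)·(-2) + (-2)·(-2) + (2)·(2) + (2)·(2) + (0)·(0)) / 4 = 16/4 = 4
  S = [[2.3, 2],
 [2, 4]].

Step 3 — invert S. det(S) = 2.3·4 - (2)² = 5.2.
  S^{-1} = (1/det) · [[d, -b], [-b, a]] = [[0.7692, -0.3846],
 [-0.3846, 0.4423]].

Step 4 — quadratic form (x̄ - mu_0)^T · S^{-1} · (x̄ - mu_0):
  S^{-1} · (x̄ - mu_0) = (2, -1.5),
  (x̄ - mu_0)^T · [...] = (1.6)·(2) + (-2)·(-1.5) = 6.2.

Step 5 — scale by n: T² = 5 · 6.2 = 31.

T² ≈ 31


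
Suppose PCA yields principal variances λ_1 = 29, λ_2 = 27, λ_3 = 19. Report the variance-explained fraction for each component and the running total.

Step 1 — total variance = trace(Sigma) = Σ λ_i = 29 + 27 + 19 = 75.

Step 2 — fraction explained by component i = λ_i / Σ λ:
  PC1: 29/75 = 0.3867
  PC2: 27/75 = 0.36
  PC3: 19/75 = 0.2533

Step 3 — cumulative fraction after k components = (λ_1 + ... + λ_k) / Σ λ:
  k = 1: 29/75 = 0.3867
  k = 2: (29 + 27)/75 = 56/75 = 0.7467
  k = 3: (29 + 27 + 19)/75 = 75/75 = 1

Summary (fraction, with percent):

explained: PC1 0.3867 (38.67%), PC2 0.36 (36%), PC3 0.2533 (25.33%);  cumulative: 0.3867, 0.7467, 1


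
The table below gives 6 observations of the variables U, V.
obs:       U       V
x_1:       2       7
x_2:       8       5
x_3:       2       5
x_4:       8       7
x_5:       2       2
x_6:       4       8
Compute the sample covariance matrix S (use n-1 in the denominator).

Step 1 — column means:
  mean(U) = (2 + 8 + 2 + 8 + 2 + 4) / 6 = 26/6 = 4.3333
  mean(V) = (7 + 5 + 5 + 7 + 2 + 8) / 6 = 34/6 = 5.6667

Step 2 — sample covariance S[i,j] = (1/(n-1)) · Σ_k (x_{k,i} - mean_i) · (x_{k,j} - mean_j), with n-1 = 5.
  S[U,U] = ((-2.3333)·(-2.3333) + (3.6667)·(3.6667) + (-2.3333)·(-2.3333) + (3.6667)·(3.6667) + (-2.3333)·(-2.3333) + (-0.3333)·(-0.3333)) / 5 = 43.3333/5 = 8.6667
  S[U,V] = ((-2.3333)·(1.3333) + (3.6667)·(-0.6667) + (-2.3333)·(-0.6667) + (3.6667)·(1.3333) + (-2.3333)·(-3.6667) + (-0.3333)·(2.3333)) / 5 = 8.6667/5 = 1.7333
  S[V,V] = ((1.3333)·(1.3333) + (-0.6667)·(-0.6667) + (-0.6667)·(-0.6667) + (1.3333)·(1.3333) + (-3.6667)·(-3.6667) + (2.3333)·(2.3333)) / 5 = 23.3333/5 = 4.6667

S is symmetric (S[j,i] = S[i,j]). Assembling:

S = [[8.6667, 1.7333],
 [1.7333, 4.6667]]


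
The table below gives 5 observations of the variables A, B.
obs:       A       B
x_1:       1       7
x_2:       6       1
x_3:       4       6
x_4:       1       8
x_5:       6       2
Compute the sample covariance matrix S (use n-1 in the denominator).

Step 1 — column means:
  mean(A) = (1 + 6 + 4 + 1 + 6) / 5 = 18/5 = 3.6
  mean(B) = (7 + 1 + 6 + 8 + 2) / 5 = 24/5 = 4.8

Step 2 — sample covariance S[i,j] = (1/(n-1)) · Σ_k (x_{k,i} - mean_i) · (x_{k,j} - mean_j), with n-1 = 4.
  S[A,A] = ((-2.6)·(-2.6) + (2.4)·(2.4) + (0.4)·(0.4) + (-2.6)·(-2.6) + (2.4)·(2.4)) / 4 = 25.2/4 = 6.3
  S[A,B] = ((-2.6)·(2.2) + (2.4)·(-3.8) + (0.4)·(1.2) + (-2.6)·(3.2) + (2.4)·(-2.8)) / 4 = -29.4/4 = -7.35
  S[B,B] = ((2.2)·(2.2) + (-3.8)·(-3.8) + (1.2)·(1.2) + (3.2)·(3.2) + (-2.8)·(-2.8)) / 4 = 38.8/4 = 9.7

S is symmetric (S[j,i] = S[i,j]). Assembling:

S = [[6.3, -7.35],
 [-7.35, 9.7]]


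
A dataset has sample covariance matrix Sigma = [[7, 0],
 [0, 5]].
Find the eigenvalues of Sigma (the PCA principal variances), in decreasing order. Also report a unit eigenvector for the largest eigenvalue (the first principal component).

Step 1 — characteristic polynomial of 2×2 Sigma:
  det(Sigma - λI) = λ² - trace · λ + det = 0.
  trace = 7 + 5 = 12, det = 7·5 - (0)² = 35.
Step 2 — discriminant:
  Δ = trace² - 4·det = 144 - 140 = 4.
Step 3 — eigenvalues:
  λ = (trace ± √Δ)/2 = (12 ± 2)/2,
  λ_1 = 7,  λ_2 = 5.

Step 4 — unit eigenvector for λ_1: Sigma is diagonal, so its eigenvectors are the coordinate axes. λ_1 = 7 is the diagonal entry on the first coordinate axis, hence
  v_1 = (1, 0) (||v_1|| = 1).

λ_1 = 7,  λ_2 = 5;  v_1 ≈ (1, 0)


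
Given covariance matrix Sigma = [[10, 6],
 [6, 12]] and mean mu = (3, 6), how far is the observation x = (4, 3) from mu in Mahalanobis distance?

Step 1 — centre the observation: (x - mu) = (1, -3).

Step 2 — invert Sigma. det(Sigma) = 10·12 - (6)² = 84.
  Sigma^{-1} = (1/det) · [[d, -b], [-b, a]] = [[0.1429, -0.0714],
 [-0.0714, 0.119]].

Step 3 — form the quadratic (x - mu)^T · Sigma^{-1} · (x - mu):
  Sigma^{-1} · (x - mu) = (0.3571, -0.4286).
  (x - mu)^T · [Sigma^{-1} · (x - mu)] = (1)·(0.3571) + (-3)·(-0.4286) = 1.6429.

Step 4 — take square root: d = √(1.6429) ≈ 1.2817.

d(x, mu) = √(1.6429) ≈ 1.2817
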